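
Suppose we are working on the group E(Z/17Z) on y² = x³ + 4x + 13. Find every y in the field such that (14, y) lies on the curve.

5, 12

x³ + 4x + 13 = 2813 ≡ 8 (mod 17).
Square roots of 8 mod 17: 5 and 12 (since 5² = 25 ≡ 8).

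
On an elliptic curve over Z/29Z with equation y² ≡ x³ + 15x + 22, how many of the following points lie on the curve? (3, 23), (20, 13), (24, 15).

(3, 23): 23² ≡ 7, rhs ≡ 7 → on.
(20, 13): 13² ≡ 24, rhs ≡ 28 → off.
(24, 15): 15² ≡ 22, rhs ≡ 25 → off.

1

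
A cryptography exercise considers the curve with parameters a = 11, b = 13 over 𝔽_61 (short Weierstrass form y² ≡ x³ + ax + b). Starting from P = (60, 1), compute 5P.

(8, 53)

Repeated addition: build up to 5P.
2P: tangent at (60, 1): λ = (3·60² + 11)/(2·1) ≡ 14/2. 2⁻¹ ≡ 31 (mod 61), so λ ≡ 14·31 ≡ 7.
  x = λ² - 60 - 60 = 49 - 120 ≡ 51; y = λ·(60 - 51) - 1 ≡ 1. → (51, 1)
3P: (51, 1) + (60, 1). λ = (1 - 1)/(60 - 51) ≡ 0/9 mod 61. 9⁻¹ ≡ 34 (mod 61), so λ ≡ 0.
  x = λ² - 51 - 60 = 0 - 111 ≡ 11; y = λ·(51 - 11) - 1 ≡ 60. → (11, 60)
4P: (11, 60) + (60, 1). λ = (1 - 60)/(60 - 11) ≡ 2/49 mod 61. 49⁻¹ ≡ 5 (mod 61), so λ ≡ 10.
  x = λ² - 11 - 60 = 100 - 71 ≡ 29; y = λ·(11 - 29) - 60 ≡ 4. → (29, 4)
5P: (29, 4) + (60, 1). λ = (1 - 4)/(60 - 29) ≡ 58/31 mod 61. 31⁻¹ ≡ 2 (mod 61) since 31·2 = 62 ≡ 1, so λ ≡ 55.
  x = λ² - 29 - 60 = 3025 - 89 ≡ 8; y = λ·(29 - 8) - 4 ≡ 53. → (8, 53)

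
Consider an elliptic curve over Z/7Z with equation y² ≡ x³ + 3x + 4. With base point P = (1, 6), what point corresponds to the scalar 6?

(1, 6)

Double-and-add on 6 = (110)₂. Start with P = (1, 6) for the leading 1-bit.
double: tangent at (1, 6): λ = (3·1² + 3)/(2·6) ≡ 6/5. 5⁻¹ ≡ 3 (mod 7) since 5·3 = 15 ≡ 1, so λ ≡ 6·3 ≡ 4.
  x = λ² - 1 - 1 = 16 - 2 ≡ 0; y = λ·(1 - 0) - 6 ≡ 5. → (0, 5)
add P: (0, 5) + (1, 6). λ = (6 - 5)/(1 - 0) ≡ 1/1 mod 7. 1⁻¹ ≡ 1 (mod 7) since 1·1 = 1 ≡ 1, so λ ≡ 1.
  x = λ² - 0 - 1 = 1 - 1 ≡ 0; y = λ·(0 - 0) - 5 ≡ 2. → (0, 2)
double: tangent at (0, 2): λ = (3·0² + 3)/(2·2) ≡ 3/4. 4⁻¹ ≡ 2 (mod 7), so λ ≡ 3·2 ≡ 6.
  x = λ² - 0 - 0 = 36 - 0 ≡ 1; y = λ·(0 - 1) - 2 ≡ 6. → (1, 6)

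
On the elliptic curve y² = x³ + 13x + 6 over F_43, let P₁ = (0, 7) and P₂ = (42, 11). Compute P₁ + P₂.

(17, 18)

(0, 7) + (42, 11). λ = (11 - 7)/(42 - 0) ≡ 4/42 mod 43. 42⁻¹ ≡ 42 (mod 43), so λ ≡ 39.
  x = λ² - 0 - 42 = 1521 - 42 ≡ 17; y = λ·(0 - 17) - 7 ≡ 18. → (17, 18)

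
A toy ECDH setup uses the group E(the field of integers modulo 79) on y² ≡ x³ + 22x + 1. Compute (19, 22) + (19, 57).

O

The two points share x = 19 and their y-coordinates satisfy 22 + 57 ≡ 0 (mod 79), so they are inverses. Their sum is O.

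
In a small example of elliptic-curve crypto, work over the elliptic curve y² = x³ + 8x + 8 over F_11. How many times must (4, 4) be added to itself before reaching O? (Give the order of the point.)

2P: tangent at (4, 4): λ = (3·4² + 8)/(2·4) ≡ 1/8. 8⁻¹ ≡ 7 (mod 11), so λ ≡ 1·7 ≡ 7.
  x = λ² - 4 - 4 = 49 - 8 ≡ 8; y = λ·(4 - 8) - 4 ≡ 1. → (8, 1)
3P: (8, 1) + (4, 4). λ = (4 - 1)/(4 - 8) ≡ 3/7 mod 11. 7⁻¹ ≡ 8 (mod 11), so λ ≡ 2.
  x = λ² - 8 - 4 = 4 - 12 ≡ 3; y = λ·(8 - 3) - 1 ≡ 9. → (3, 9)
4P: (3, 9) + (4, 4). λ = (4 - 9)/(4 - 3) ≡ 6/1 mod 11. 1⁻¹ ≡ 1 (mod 11) since 1·1 = 1 ≡ 1, so λ ≡ 6.
  x = λ² - 3 - 4 = 36 - 7 ≡ 7; y = λ·(3 - 7) - 9 ≡ 0. → (7, 0)
5P: (7, 0) + (4, 4). λ = (4 - 0)/(4 - 7) ≡ 4/8 mod 11. 8⁻¹ ≡ 7 (mod 11), so λ ≡ 6.
  x = λ² - 7 - 4 = 36 - 11 ≡ 3; y = λ·(7 - 3) - 0 ≡ 2. → (3, 2)
6P: (3, 2) + (4, 4). λ = (4 - 2)/(4 - 3) ≡ 2/1 mod 11. 1⁻¹ ≡ 1 (mod 11) since 1·1 = 1 ≡ 1, so λ ≡ 2.
  x = λ² - 3 - 4 = 4 - 7 ≡ 8; y = λ·(3 - 8) - 2 ≡ 10. → (8, 10)
7P: (8, 10) + (4, 4). λ = (4 - 10)/(4 - 8) ≡ 5/7 mod 11. 7⁻¹ ≡ 8 (mod 11), so λ ≡ 7.
  x = λ² - 8 - 4 = 49 - 12 ≡ 4; y = λ·(8 - 4) - 10 ≡ 7. → (4, 7)
8P: (4, 7) + (4, 4): same x and y₁ ≡ -y₂, so the sum is O.
8P = O, so the order is 8.

8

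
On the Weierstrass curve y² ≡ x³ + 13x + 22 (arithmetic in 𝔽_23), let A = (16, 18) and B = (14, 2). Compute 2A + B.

First 2A:
Repeated addition: build up to 2A.
2A: tangent at (16, 18): λ = (3·16² + 13)/(2·18) ≡ 22/13. 13⁻¹ ≡ 16 (mod 23), so λ ≡ 22·16 ≡ 7.
  x = λ² - 16 - 16 = 49 - 32 ≡ 17; y = λ·(16 - 17) - 18 ≡ 21. → (17, 21)
2A = (17, 21).
Finally 2A + B:
(17, 21) + (14, 2). λ = (2 - 21)/(14 - 17) ≡ 4/20 mod 23. 20⁻¹ ≡ 15 (mod 23) since 20·15 = 300 ≡ 1, so λ ≡ 14.
  x = λ² - 17 - 14 = 196 - 31 ≡ 4; y = λ·(17 - 4) - 21 ≡ 0. → (4, 0)

(4, 0)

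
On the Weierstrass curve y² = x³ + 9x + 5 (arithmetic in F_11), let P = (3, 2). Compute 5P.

Double-and-add on 5 = (101)₂. Start with P = (3, 2) for the leading 1-bit.
double: tangent at (3, 2): λ = (3·3² + 9)/(2·2) ≡ 3/4. 4⁻¹ ≡ 3 (mod 11), so λ ≡ 3·3 ≡ 9.
  x = λ² - 3 - 3 = 81 - 6 ≡ 9; y = λ·(3 - 9) - 2 ≡ 10. → (9, 10)
double: tangent at (9, 10): λ = (3·9² + 9)/(2·10) ≡ 10/9. 9⁻¹ ≡ 5 (mod 11) since 9·5 = 45 ≡ 1, so λ ≡ 10·5 ≡ 6.
  x = λ² - 9 - 9 = 36 - 18 ≡ 7; y = λ·(9 - 7) - 10 ≡ 2. → (7, 2)
add P: (7, 2) + (3, 2). λ = (2 - 2)/(3 - 7) ≡ 0/7 mod 11. 7⁻¹ ≡ 8 (mod 11), so λ ≡ 0.
  x = λ² - 7 - 3 = 0 - 10 ≡ 1; y = λ·(7 - 1) - 2 ≡ 9. → (1, 9)

(1, 9)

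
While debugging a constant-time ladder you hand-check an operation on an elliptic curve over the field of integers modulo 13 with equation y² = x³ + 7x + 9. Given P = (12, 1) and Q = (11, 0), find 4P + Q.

First 4P:
Repeated addition: build up to 4P.
2P: tangent at (12, 1): λ = (3·12² + 7)/(2·1) ≡ 10/2. 2⁻¹ ≡ 7 (mod 13), so λ ≡ 10·7 ≡ 5.
  x = λ² - 12 - 12 = 25 - 24 ≡ 1; y = λ·(12 - 1) - 1 ≡ 2. → (1, 2)
3P: (1, 2) + (12, 1). λ = (1 - 2)/(12 - 1) ≡ 12/11 mod 13. 11⁻¹ ≡ 6 (mod 13), so λ ≡ 7.
  x = λ² - 1 - 12 = 49 - 13 ≡ 10; y = λ·(1 - 10) - 2 ≡ 0. → (10, 0)
4P: (10, 0) + (12, 1). λ = (1 - 0)/(12 - 10) ≡ 1/2 mod 13. 2⁻¹ ≡ 7 (mod 13) since 2·7 = 14 ≡ 1, so λ ≡ 7.
  x = λ² - 10 - 12 = 49 - 22 ≡ 1; y = λ·(10 - 1) - 0 ≡ 11. → (1, 11)
4P = (1, 11).
Finally 4P + Q:
(1, 11) + (11, 0). λ = (0 - 11)/(11 - 1) ≡ 2/10 mod 13. 10⁻¹ ≡ 4 (mod 13) since 10·4 = 40 ≡ 1, so λ ≡ 8.
  x = λ² - 1 - 11 = 64 - 12 ≡ 0; y = λ·(1 - 0) - 11 ≡ 10. → (0, 10)

(0, 10)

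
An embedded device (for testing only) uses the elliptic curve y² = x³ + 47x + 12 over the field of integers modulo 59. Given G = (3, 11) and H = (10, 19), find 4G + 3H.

(4, 38)

First 4G:
Repeated addition: build up to 4G.
2G: tangent at (3, 11): λ = (3·3² + 47)/(2·11) ≡ 15/22. 22⁻¹ ≡ 51 (mod 59), so λ ≡ 15·51 ≡ 57.
  x = λ² - 3 - 3 = 3249 - 6 ≡ 57; y = λ·(3 - 57) - 11 ≡ 38. → (57, 38)
3G: (57, 38) + (3, 11). λ = (11 - 38)/(3 - 57) ≡ 32/5 mod 59. 5⁻¹ ≡ 12 (mod 59) since 5·12 = 60 ≡ 1, so λ ≡ 30.
  x = λ² - 57 - 3 = 900 - 60 ≡ 14; y = λ·(57 - 14) - 38 ≡ 13. → (14, 13)
4G: (14, 13) + (3, 11). λ = (11 - 13)/(3 - 14) ≡ 57/48 mod 59. 48⁻¹ ≡ 16 (mod 59), so λ ≡ 27.
  x = λ² - 14 - 3 = 729 - 17 ≡ 4; y = λ·(14 - 4) - 13 ≡ 21. → (4, 21)
4G = (4, 21).
Next 3H:
Repeated addition: build up to 3H.
2H: tangent at (10, 19): λ = (3·10² + 47)/(2·19) ≡ 52/38. 38⁻¹ ≡ 14 (mod 59) since 38·14 = 532 ≡ 1, so λ ≡ 52·14 ≡ 20.
  x = λ² - 10 - 10 = 400 - 20 ≡ 26; y = λ·(10 - 26) - 19 ≡ 15. → (26, 15)
3H: (26, 15) + (10, 19). λ = (19 - 15)/(10 - 26) ≡ 4/43 mod 59. 43⁻¹ ≡ 11 (mod 59) since 43·11 = 473 ≡ 1, so λ ≡ 44.
  x = λ² - 26 - 10 = 1936 - 36 ≡ 12; y = λ·(26 - 12) - 15 ≡ 11. → (12, 11)
3H = (12, 11).
Finally 4G + 3H:
(4, 21) + (12, 11). λ = (11 - 21)/(12 - 4) ≡ 49/8 mod 59. 8⁻¹ ≡ 37 (mod 59) since 8·37 = 296 ≡ 1, so λ ≡ 43.
  x = λ² - 4 - 12 = 1849 - 16 ≡ 4; y = λ·(4 - 4) - 21 ≡ 38. → (4, 38)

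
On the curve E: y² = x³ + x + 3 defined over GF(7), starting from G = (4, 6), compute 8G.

(6, 1)

Double-and-add on 8 = (1000)₂. Start with G = (4, 6) for the leading 1-bit.
double: tangent at (4, 6): λ = (3·4² + 1)/(2·6) ≡ 0/5. 5⁻¹ ≡ 3 (mod 7), so λ ≡ 0·3 ≡ 0.
  x = λ² - 4 - 4 = 0 - 8 ≡ 6; y = λ·(4 - 6) - 6 ≡ 1. → (6, 1)
double: tangent at (6, 1): λ = (3·6² + 1)/(2·1) ≡ 4/2. 2⁻¹ ≡ 4 (mod 7), so λ ≡ 4·4 ≡ 2.
  x = λ² - 6 - 6 = 4 - 12 ≡ 6; y = λ·(6 - 6) - 1 ≡ 6. → (6, 6)
double: tangent at (6, 6): λ = (3·6² + 1)/(2·6) ≡ 4/5. 5⁻¹ ≡ 3 (mod 7) since 5·3 = 15 ≡ 1, so λ ≡ 4·3 ≡ 5.
  x = λ² - 6 - 6 = 25 - 12 ≡ 6; y = λ·(6 - 6) - 6 ≡ 1. → (6, 1)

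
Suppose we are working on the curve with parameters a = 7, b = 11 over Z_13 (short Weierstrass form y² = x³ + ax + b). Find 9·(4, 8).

Write G = (4, 8).
Double-and-add on 9 = (1001)₂. Start with G = (4, 8) for the leading 1-bit.
double: tangent at (4, 8): λ = (3·4² + 7)/(2·8) ≡ 3/3. 3⁻¹ ≡ 9 (mod 13) since 3·9 = 27 ≡ 1, so λ ≡ 3·9 ≡ 1.
  x = λ² - 4 - 4 = 1 - 8 ≡ 6; y = λ·(4 - 6) - 8 ≡ 3. → (6, 3)
double: tangent at (6, 3): λ = (3·6² + 7)/(2·3) ≡ 11/6. 6⁻¹ ≡ 11 (mod 13), so λ ≡ 11·11 ≡ 4.
  x = λ² - 6 - 6 = 16 - 12 ≡ 4; y = λ·(6 - 4) - 3 ≡ 5. → (4, 5)
double: tangent at (4, 5): λ = (3·4² + 7)/(2·5) ≡ 3/10. 10⁻¹ ≡ 4 (mod 13) since 10·4 = 40 ≡ 1, so λ ≡ 3·4 ≡ 12.
  x = λ² - 4 - 4 = 144 - 8 ≡ 6; y = λ·(4 - 6) - 5 ≡ 10. → (6, 10)
add G: (6, 10) + (4, 8). λ = (8 - 10)/(4 - 6) ≡ 11/11 mod 13. 11⁻¹ ≡ 6 (mod 13), so λ ≡ 1.
  x = λ² - 6 - 4 = 1 - 10 ≡ 4; y = λ·(6 - 4) - 10 ≡ 5. → (4, 5)

(4, 5)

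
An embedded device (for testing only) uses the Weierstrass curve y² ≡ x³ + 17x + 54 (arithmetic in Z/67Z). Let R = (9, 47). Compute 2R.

tangent at (9, 47): λ = (3·9² + 17)/(2·47) ≡ 59/27. 27⁻¹ ≡ 5 (mod 67), so λ ≡ 59·5 ≡ 27.
  x = λ² - 9 - 9 = 729 - 18 ≡ 41; y = λ·(9 - 41) - 47 ≡ 27. → (41, 27)

(41, 27)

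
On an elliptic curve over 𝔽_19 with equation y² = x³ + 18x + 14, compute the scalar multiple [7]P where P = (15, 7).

Double-and-add on 7 = (111)₂. Start with P = (15, 7) for the leading 1-bit.
double: tangent at (15, 7): λ = (3·15² + 18)/(2·7) ≡ 9/14. 14⁻¹ ≡ 15 (mod 19), so λ ≡ 9·15 ≡ 2.
  x = λ² - 15 - 15 = 4 - 30 ≡ 12; y = λ·(15 - 12) - 7 ≡ 18. → (12, 18)
add P: (12, 18) + (15, 7). λ = (7 - 18)/(15 - 12) ≡ 8/3 mod 19. 3⁻¹ ≡ 13 (mod 19) since 3·13 = 39 ≡ 1, so λ ≡ 9.
  x = λ² - 12 - 15 = 81 - 27 ≡ 16; y = λ·(12 - 16) - 18 ≡ 3. → (16, 3)
double: tangent at (16, 3): λ = (3·16² + 18)/(2·3) ≡ 7/6. 6⁻¹ ≡ 16 (mod 19), so λ ≡ 7·16 ≡ 17.
  x = λ² - 16 - 16 = 289 - 32 ≡ 10; y = λ·(16 - 10) - 3 ≡ 4. → (10, 4)
add P: (10, 4) + (15, 7). λ = (7 - 4)/(15 - 10) ≡ 3/5 mod 19. 5⁻¹ ≡ 4 (mod 19), so λ ≡ 12.
  x = λ² - 10 - 15 = 144 - 25 ≡ 5; y = λ·(10 - 5) - 4 ≡ 18. → (5, 18)

(5, 18)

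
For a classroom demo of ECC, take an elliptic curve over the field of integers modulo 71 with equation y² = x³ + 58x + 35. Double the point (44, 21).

(20, 65)

tangent at (44, 21): λ = (3·44² + 58)/(2·21) ≡ 44/42. 42⁻¹ ≡ 22 (mod 71) since 42·22 = 924 ≡ 1, so λ ≡ 44·22 ≡ 45.
  x = λ² - 44 - 44 = 2025 - 88 ≡ 20; y = λ·(44 - 20) - 21 ≡ 65. → (20, 65)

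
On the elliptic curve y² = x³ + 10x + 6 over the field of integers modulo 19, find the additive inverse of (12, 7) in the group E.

(12, 12)

-(12, 7) = (12, -7 mod 19) = (12, 12).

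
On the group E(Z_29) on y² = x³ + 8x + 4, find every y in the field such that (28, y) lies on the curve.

13, 16

x³ + 8x + 4 = 22180 ≡ 24 (mod 29).
Square roots of 24 mod 29: 13 and 16 (since 13² = 169 ≡ 24).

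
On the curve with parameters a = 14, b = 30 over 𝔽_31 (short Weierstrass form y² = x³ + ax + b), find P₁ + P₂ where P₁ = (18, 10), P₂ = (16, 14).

(1, 18)

(18, 10) + (16, 14). λ = (14 - 10)/(16 - 18) ≡ 4/29 mod 31. 29⁻¹ ≡ 15 (mod 31), so λ ≡ 29.
  x = λ² - 18 - 16 = 841 - 34 ≡ 1; y = λ·(18 - 1) - 10 ≡ 18. → (1, 18)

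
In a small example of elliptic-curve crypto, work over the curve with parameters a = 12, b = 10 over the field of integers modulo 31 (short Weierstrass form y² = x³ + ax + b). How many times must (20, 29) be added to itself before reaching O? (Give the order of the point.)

8

2P: tangent at (20, 29): λ = (3·20² + 12)/(2·29) ≡ 3/27. 27⁻¹ ≡ 23 (mod 31), so λ ≡ 3·23 ≡ 7.
  x = λ² - 20 - 20 = 49 - 40 ≡ 9; y = λ·(20 - 9) - 29 ≡ 17. → (9, 17)
3P: (9, 17) + (20, 29). λ = (29 - 17)/(20 - 9) ≡ 12/11 mod 31. 11⁻¹ ≡ 17 (mod 31) since 11·17 = 187 ≡ 1, so λ ≡ 18.
  x = λ² - 9 - 20 = 324 - 29 ≡ 16; y = λ·(9 - 16) - 17 ≡ 12. → (16, 12)
4P: (16, 12) + (20, 29). λ = (29 - 12)/(20 - 16) ≡ 17/4 mod 31. 4⁻¹ ≡ 8 (mod 31) since 4·8 = 32 ≡ 1, so λ ≡ 12.
  x = λ² - 16 - 20 = 144 - 36 ≡ 15; y = λ·(16 - 15) - 12 ≡ 0. → (15, 0)
5P: (15, 0) + (20, 29). λ = (29 - 0)/(20 - 15) ≡ 29/5 mod 31. 5⁻¹ ≡ 25 (mod 31) since 5·25 = 125 ≡ 1, so λ ≡ 12.
  x = λ² - 15 - 20 = 144 - 35 ≡ 16; y = λ·(15 - 16) - 0 ≡ 19. → (16, 19)
6P: (16, 19) + (20, 29). λ = (29 - 19)/(20 - 16) ≡ 10/4 mod 31. 4⁻¹ ≡ 8 (mod 31), so λ ≡ 18.
  x = λ² - 16 - 20 = 324 - 36 ≡ 9; y = λ·(16 - 9) - 19 ≡ 14. → (9, 14)
7P: (9, 14) + (20, 29). λ = (29 - 14)/(20 - 9) ≡ 15/11 mod 31. 11⁻¹ ≡ 17 (mod 31) since 11·17 = 187 ≡ 1, so λ ≡ 7.
  x = λ² - 9 - 20 = 49 - 29 ≡ 20; y = λ·(9 - 20) - 14 ≡ 2. → (20, 2)
8P: (20, 2) + (20, 29): same x and y₁ ≡ -y₂, so the sum is O.
8P = O, so the order is 8.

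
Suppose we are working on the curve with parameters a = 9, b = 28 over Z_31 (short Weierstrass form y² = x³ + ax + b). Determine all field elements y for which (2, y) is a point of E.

none

x³ + 9x + 28 = 54 ≡ 23 (mod 31).
23 is a non-residue mod 31; no y exists.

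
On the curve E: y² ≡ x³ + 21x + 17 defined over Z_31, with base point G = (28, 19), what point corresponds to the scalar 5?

(1, 15)

Repeated addition: build up to 5G.
2G: tangent at (28, 19): λ = (3·28² + 21)/(2·19) ≡ 17/7. 7⁻¹ ≡ 9 (mod 31), so λ ≡ 17·9 ≡ 29.
  x = λ² - 28 - 28 = 841 - 56 ≡ 10; y = λ·(28 - 10) - 19 ≡ 7. → (10, 7)
3G: (10, 7) + (28, 19). λ = (19 - 7)/(28 - 10) ≡ 12/18 mod 31. 18⁻¹ ≡ 19 (mod 31) since 18·19 = 342 ≡ 1, so λ ≡ 11.
  x = λ² - 10 - 28 = 121 - 38 ≡ 21; y = λ·(10 - 21) - 7 ≡ 27. → (21, 27)
4G: (21, 27) + (28, 19). λ = (19 - 27)/(28 - 21) ≡ 23/7 mod 31. 7⁻¹ ≡ 9 (mod 31), so λ ≡ 21.
  x = λ² - 21 - 28 = 441 - 49 ≡ 20; y = λ·(21 - 20) - 27 ≡ 25. → (20, 25)
5G: (20, 25) + (28, 19). λ = (19 - 25)/(28 - 20) ≡ 25/8 mod 31. 8⁻¹ ≡ 4 (mod 31) since 8·4 = 32 ≡ 1, so λ ≡ 7.
  x = λ² - 20 - 28 = 49 - 48 ≡ 1; y = λ·(20 - 1) - 25 ≡ 15. → (1, 15)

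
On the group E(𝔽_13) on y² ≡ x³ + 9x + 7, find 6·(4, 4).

(3, 10)

Write Q = (4, 4).
Repeated addition: build up to 6Q.
2Q: tangent at (4, 4): λ = (3·4² + 9)/(2·4) ≡ 5/8. 8⁻¹ ≡ 5 (mod 13) since 8·5 = 40 ≡ 1, so λ ≡ 5·5 ≡ 12.
  x = λ² - 4 - 4 = 144 - 8 ≡ 6; y = λ·(4 - 6) - 4 ≡ 11. → (6, 11)
3Q: (6, 11) + (4, 4). λ = (4 - 11)/(4 - 6) ≡ 6/11 mod 13. 11⁻¹ ≡ 6 (mod 13) since 11·6 = 66 ≡ 1, so λ ≡ 10.
  x = λ² - 6 - 4 = 100 - 10 ≡ 12; y = λ·(6 - 12) - 11 ≡ 7. → (12, 7)
4Q: (12, 7) + (4, 4). λ = (4 - 7)/(4 - 12) ≡ 10/5 mod 13. 5⁻¹ ≡ 8 (mod 13), so λ ≡ 2.
  x = λ² - 12 - 4 = 4 - 16 ≡ 1; y = λ·(12 - 1) - 7 ≡ 2. → (1, 2)
5Q: (1, 2) + (4, 4). λ = (4 - 2)/(4 - 1) ≡ 2/3 mod 13. 3⁻¹ ≡ 9 (mod 13) since 3·9 = 27 ≡ 1, so λ ≡ 5.
  x = λ² - 1 - 4 = 25 - 5 ≡ 7; y = λ·(1 - 7) - 2 ≡ 7. → (7, 7)
6Q: (7, 7) + (4, 4). λ = (4 - 7)/(4 - 7) ≡ 10/10 mod 13. 10⁻¹ ≡ 4 (mod 13), so λ ≡ 1.
  x = λ² - 7 - 4 = 1 - 11 ≡ 3; y = λ·(7 - 3) - 7 ≡ 10. → (3, 10)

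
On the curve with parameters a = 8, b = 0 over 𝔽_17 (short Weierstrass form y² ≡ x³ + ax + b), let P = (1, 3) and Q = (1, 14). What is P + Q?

The two points share x = 1 and their y-coordinates satisfy 3 + 14 ≡ 0 (mod 17), so they are inverses. Their sum is the point at infinity.

O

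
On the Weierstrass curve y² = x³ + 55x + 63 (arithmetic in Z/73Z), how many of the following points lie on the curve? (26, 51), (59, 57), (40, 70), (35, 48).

1

(26, 51): 51² ≡ 46, rhs ≡ 16 → off.
(59, 57): 57² ≡ 37, rhs ≡ 53 → off.
(40, 70): 70² ≡ 9, rhs ≡ 52 → off.
(35, 48): 48² ≡ 41, rhs ≡ 41 → on.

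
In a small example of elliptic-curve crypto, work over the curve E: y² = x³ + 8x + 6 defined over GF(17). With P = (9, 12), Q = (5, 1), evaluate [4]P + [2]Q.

First 4P:
Repeated addition: build up to 4P.
2P: tangent at (9, 12): λ = (3·9² + 8)/(2·12) ≡ 13/7. 7⁻¹ ≡ 5 (mod 17) since 7·5 = 35 ≡ 1, so λ ≡ 13·5 ≡ 14.
  x = λ² - 9 - 9 = 196 - 18 ≡ 8; y = λ·(9 - 8) - 12 ≡ 2. → (8, 2)
3P: (8, 2) + (9, 12). λ = (12 - 2)/(9 - 8) ≡ 10/1 mod 17. 1⁻¹ ≡ 1 (mod 17) since 1·1 = 1 ≡ 1, so λ ≡ 10.
  x = λ² - 8 - 9 = 100 - 17 ≡ 15; y = λ·(8 - 15) - 2 ≡ 13. → (15, 13)
4P: (15, 13) + (9, 12). λ = (12 - 13)/(9 - 15) ≡ 16/11 mod 17. 11⁻¹ ≡ 14 (mod 17), so λ ≡ 3.
  x = λ² - 15 - 9 = 9 - 24 ≡ 2; y = λ·(15 - 2) - 13 ≡ 9. → (2, 9)
4P = (2, 9).
Next 2Q:
Repeated addition: build up to 2Q.
2Q: tangent at (5, 1): λ = (3·5² + 8)/(2·1) ≡ 15/2. 2⁻¹ ≡ 9 (mod 17), so λ ≡ 15·9 ≡ 16.
  x = λ² - 5 - 5 = 256 - 10 ≡ 8; y = λ·(5 - 8) - 1 ≡ 2. → (8, 2)
2Q = (8, 2).
Finally 4P + 2Q:
(2, 9) + (8, 2). λ = (2 - 9)/(8 - 2) ≡ 10/6 mod 17. 6⁻¹ ≡ 3 (mod 17), so λ ≡ 13.
  x = λ² - 2 - 8 = 169 - 10 ≡ 6; y = λ·(2 - 6) - 9 ≡ 7. → (6, 7)

(6, 7)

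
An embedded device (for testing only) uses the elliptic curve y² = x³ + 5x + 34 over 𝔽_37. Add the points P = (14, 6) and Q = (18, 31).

(14, 6) + (18, 31). λ = (31 - 6)/(18 - 14) ≡ 25/4 mod 37. 4⁻¹ ≡ 28 (mod 37), so λ ≡ 34.
  x = λ² - 14 - 18 = 1156 - 32 ≡ 14; y = λ·(14 - 14) - 6 ≡ 31. → (14, 31)

(14, 31)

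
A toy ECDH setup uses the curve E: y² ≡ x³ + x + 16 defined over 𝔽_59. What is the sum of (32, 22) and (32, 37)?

O

The two points share x = 32 and their y-coordinates satisfy 22 + 37 ≡ 0 (mod 59), so they are inverses. Their sum is the point at infinity.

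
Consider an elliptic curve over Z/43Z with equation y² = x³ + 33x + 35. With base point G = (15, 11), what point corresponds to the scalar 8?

(13, 34)

Double-and-add on 8 = (1000)₂. Start with G = (15, 11) for the leading 1-bit.
double: tangent at (15, 11): λ = (3·15² + 33)/(2·11) ≡ 20/22. 22⁻¹ ≡ 2 (mod 43), so λ ≡ 20·2 ≡ 40.
  x = λ² - 15 - 15 = 1600 - 30 ≡ 22; y = λ·(15 - 22) - 11 ≡ 10. → (22, 10)
double: tangent at (22, 10): λ = (3·22² + 33)/(2·10) ≡ 23/20. 20⁻¹ ≡ 28 (mod 43), so λ ≡ 23·28 ≡ 42.
  x = λ² - 22 - 22 = 1764 - 44 ≡ 0; y = λ·(22 - 0) - 10 ≡ 11. → (0, 11)
double: tangent at (0, 11): λ = (3·0² + 33)/(2·11) ≡ 33/22. 22⁻¹ ≡ 2 (mod 43) since 22·2 = 44 ≡ 1, so λ ≡ 33·2 ≡ 23.
  x = λ² - 0 - 0 = 529 - 0 ≡ 13; y = λ·(0 - 13) - 11 ≡ 34. → (13, 34)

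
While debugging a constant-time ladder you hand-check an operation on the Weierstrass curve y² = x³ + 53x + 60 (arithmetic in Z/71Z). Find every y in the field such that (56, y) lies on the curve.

x³ + 53x + 60 = 178644 ≡ 8 (mod 71).
Square roots of 8 mod 71: 24 and 47 (since 24² = 576 ≡ 8).

24, 47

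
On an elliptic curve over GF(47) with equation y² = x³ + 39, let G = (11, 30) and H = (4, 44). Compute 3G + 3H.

First 3G:
Repeated addition: build up to 3G.
2G: tangent at (11, 30): λ = (3·11² + 0)/(2·30) ≡ 34/13. 13⁻¹ ≡ 29 (mod 47), so λ ≡ 34·29 ≡ 46.
  x = λ² - 11 - 11 = 2116 - 22 ≡ 26; y = λ·(11 - 26) - 30 ≡ 32. → (26, 32)
3G: (26, 32) + (11, 30). λ = (30 - 32)/(11 - 26) ≡ 45/32 mod 47. 32⁻¹ ≡ 25 (mod 47) since 32·25 = 800 ≡ 1, so λ ≡ 44.
  x = λ² - 26 - 11 = 1936 - 37 ≡ 19; y = λ·(26 - 19) - 32 ≡ 41. → (19, 41)
3G = (19, 41).
Next 3H:
Repeated addition: build up to 3H.
2H: tangent at (4, 44): λ = (3·4² + 0)/(2·44) ≡ 1/41. 41⁻¹ ≡ 39 (mod 47), so λ ≡ 1·39 ≡ 39.
  x = λ² - 4 - 4 = 1521 - 8 ≡ 9; y = λ·(4 - 9) - 44 ≡ 43. → (9, 43)
3H: (9, 43) + (4, 44). λ = (44 - 43)/(4 - 9) ≡ 1/42 mod 47. 42⁻¹ ≡ 28 (mod 47) since 42·28 = 1176 ≡ 1, so λ ≡ 28.
  x = λ² - 9 - 4 = 784 - 13 ≡ 19; y = λ·(9 - 19) - 43 ≡ 6. → (19, 6)
3H = (19, 6).
Finally 3G + 3H:
(19, 41) + (19, 6): same x and y₁ ≡ -y₂, so the sum is ∞.

O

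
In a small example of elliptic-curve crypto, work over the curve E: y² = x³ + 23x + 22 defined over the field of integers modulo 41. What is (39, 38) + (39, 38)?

tangent at (39, 38): λ = (3·39² + 23)/(2·38) ≡ 35/35. 35⁻¹ ≡ 34 (mod 41) since 35·34 = 1190 ≡ 1, so λ ≡ 35·34 ≡ 1.
  x = λ² - 39 - 39 = 1 - 78 ≡ 5; y = λ·(39 - 5) - 38 ≡ 37. → (5, 37)

(5, 37)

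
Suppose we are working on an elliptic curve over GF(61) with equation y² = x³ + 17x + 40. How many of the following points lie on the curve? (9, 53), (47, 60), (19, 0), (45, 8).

(9, 53): 53² ≡ 3, rhs ≡ 7 → off.
(47, 60): 60² ≡ 1, rhs ≡ 47 → off.
(19, 0): 0² ≡ 0, rhs ≡ 24 → off.
(45, 8): 8² ≡ 3, rhs ≡ 3 → on.

1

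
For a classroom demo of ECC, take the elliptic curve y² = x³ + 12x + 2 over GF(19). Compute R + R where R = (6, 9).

tangent at (6, 9): λ = (3·6² + 12)/(2·9) ≡ 6/18. 18⁻¹ ≡ 18 (mod 19), so λ ≡ 6·18 ≡ 13.
  x = λ² - 6 - 6 = 169 - 12 ≡ 5; y = λ·(6 - 5) - 9 ≡ 4. → (5, 4)

(5, 4)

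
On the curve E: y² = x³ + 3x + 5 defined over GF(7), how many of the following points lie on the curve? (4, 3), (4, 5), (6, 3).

1

(4, 3): 3² ≡ 2, rhs ≡ 4 → off.
(4, 5): 5² ≡ 4, rhs ≡ 4 → on.
(6, 3): 3² ≡ 2, rhs ≡ 1 → off.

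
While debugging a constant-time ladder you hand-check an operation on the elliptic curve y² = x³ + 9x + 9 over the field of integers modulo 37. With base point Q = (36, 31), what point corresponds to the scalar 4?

Repeated addition: build up to 4Q.
2Q: tangent at (36, 31): λ = (3·36² + 9)/(2·31) ≡ 12/25. 25⁻¹ ≡ 3 (mod 37) since 25·3 = 75 ≡ 1, so λ ≡ 12·3 ≡ 36.
  x = λ² - 36 - 36 = 1296 - 72 ≡ 3; y = λ·(36 - 3) - 31 ≡ 10. → (3, 10)
3Q: (3, 10) + (36, 31). λ = (31 - 10)/(36 - 3) ≡ 21/33 mod 37. 33⁻¹ ≡ 9 (mod 37), so λ ≡ 4.
  x = λ² - 3 - 36 = 16 - 39 ≡ 14; y = λ·(3 - 14) - 10 ≡ 20. → (14, 20)
4Q: (14, 20) + (36, 31). λ = (31 - 20)/(36 - 14) ≡ 11/22 mod 37. 22⁻¹ ≡ 32 (mod 37), so λ ≡ 19.
  x = λ² - 14 - 36 = 361 - 50 ≡ 15; y = λ·(14 - 15) - 20 ≡ 35. → (15, 35)

(15, 35)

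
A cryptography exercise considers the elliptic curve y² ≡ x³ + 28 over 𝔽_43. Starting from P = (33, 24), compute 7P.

(4, 36)

Repeated addition: build up to 7P.
2P: tangent at (33, 24): λ = (3·33² + 0)/(2·24) ≡ 42/5. 5⁻¹ ≡ 26 (mod 43), so λ ≡ 42·26 ≡ 17.
  x = λ² - 33 - 33 = 289 - 66 ≡ 8; y = λ·(33 - 8) - 24 ≡ 14. → (8, 14)
3P: (8, 14) + (33, 24). λ = (24 - 14)/(33 - 8) ≡ 10/25 mod 43. 25⁻¹ ≡ 31 (mod 43), so λ ≡ 9.
  x = λ² - 8 - 33 = 81 - 41 ≡ 40; y = λ·(8 - 40) - 14 ≡ 42. → (40, 42)
4P: (40, 42) + (33, 24). λ = (24 - 42)/(33 - 40) ≡ 25/36 mod 43. 36⁻¹ ≡ 6 (mod 43), so λ ≡ 21.
  x = λ² - 40 - 33 = 441 - 73 ≡ 24; y = λ·(40 - 24) - 42 ≡ 36. → (24, 36)
5P: (24, 36) + (33, 24). λ = (24 - 36)/(33 - 24) ≡ 31/9 mod 43. 9⁻¹ ≡ 24 (mod 43), so λ ≡ 13.
  x = λ² - 24 - 33 = 169 - 57 ≡ 26; y = λ·(24 - 26) - 36 ≡ 24. → (26, 24)
6P: (26, 24) + (33, 24). λ = (24 - 24)/(33 - 26) ≡ 0/7 mod 43. 7⁻¹ ≡ 37 (mod 43) since 7·37 = 259 ≡ 1, so λ ≡ 0.
  x = λ² - 26 - 33 = 0 - 59 ≡ 27; y = λ·(26 - 27) - 24 ≡ 19. → (27, 19)
7P: (27, 19) + (33, 24). λ = (24 - 19)/(33 - 27) ≡ 5/6 mod 43. 6⁻¹ ≡ 36 (mod 43) since 6·36 = 216 ≡ 1, so λ ≡ 8.
  x = λ² - 27 - 33 = 64 - 60 ≡ 4; y = λ·(27 - 4) - 19 ≡ 36. → (4, 36)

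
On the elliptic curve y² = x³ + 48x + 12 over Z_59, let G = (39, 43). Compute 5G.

(37, 52)

Double-and-add on 5 = (101)₂. Start with G = (39, 43) for the leading 1-bit.
double: tangent at (39, 43): λ = (3·39² + 48)/(2·43) ≡ 9/27. 27⁻¹ ≡ 35 (mod 59) since 27·35 = 945 ≡ 1, so λ ≡ 9·35 ≡ 20.
  x = λ² - 39 - 39 = 400 - 78 ≡ 27; y = λ·(39 - 27) - 43 ≡ 20. → (27, 20)
double: tangent at (27, 20): λ = (3·27² + 48)/(2·20) ≡ 52/40. 40⁻¹ ≡ 31 (mod 59), so λ ≡ 52·31 ≡ 19.
  x = λ² - 27 - 27 = 361 - 54 ≡ 12; y = λ·(27 - 12) - 20 ≡ 29. → (12, 29)
add G: (12, 29) + (39, 43). λ = (43 - 29)/(39 - 12) ≡ 14/27 mod 59. 27⁻¹ ≡ 35 (mod 59) since 27·35 = 945 ≡ 1, so λ ≡ 18.
  x = λ² - 12 - 39 = 324 - 51 ≡ 37; y = λ·(12 - 37) - 29 ≡ 52. → (37, 52)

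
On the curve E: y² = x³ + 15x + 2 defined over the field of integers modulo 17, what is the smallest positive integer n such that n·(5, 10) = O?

7

2P: tangent at (5, 10): λ = (3·5² + 15)/(2·10) ≡ 5/3. 3⁻¹ ≡ 6 (mod 17), so λ ≡ 5·6 ≡ 13.
  x = λ² - 5 - 5 = 169 - 10 ≡ 6; y = λ·(5 - 6) - 10 ≡ 11. → (6, 11)
3P: (6, 11) + (5, 10). λ = (10 - 11)/(5 - 6) ≡ 16/16 mod 17. 16⁻¹ ≡ 16 (mod 17) since 16·16 = 256 ≡ 1, so λ ≡ 1.
  x = λ² - 6 - 5 = 1 - 11 ≡ 7; y = λ·(6 - 7) - 11 ≡ 5. → (7, 5)
4P: (7, 5) + (5, 10). λ = (10 - 5)/(5 - 7) ≡ 5/15 mod 17. 15⁻¹ ≡ 8 (mod 17) since 15·8 = 120 ≡ 1, so λ ≡ 6.
  x = λ² - 7 - 5 = 36 - 12 ≡ 7; y = λ·(7 - 7) - 5 ≡ 12. → (7, 12)
5P: (7, 12) + (5, 10). λ = (10 - 12)/(5 - 7) ≡ 15/15 mod 17. 15⁻¹ ≡ 8 (mod 17), so λ ≡ 1.
  x = λ² - 7 - 5 = 1 - 12 ≡ 6; y = λ·(7 - 6) - 12 ≡ 6. → (6, 6)
6P: (6, 6) + (5, 10). λ = (10 - 6)/(5 - 6) ≡ 4/16 mod 17. 16⁻¹ ≡ 16 (mod 17), so λ ≡ 13.
  x = λ² - 6 - 5 = 169 - 11 ≡ 5; y = λ·(6 - 5) - 6 ≡ 7. → (5, 7)
7P: (5, 7) + (5, 10): same x and y₁ ≡ -y₂, so the sum is O.
7P = O, so the order is 7.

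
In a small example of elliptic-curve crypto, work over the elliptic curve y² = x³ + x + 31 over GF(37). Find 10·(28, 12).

(26, 13)

Write G = (28, 12).
Repeated addition: build up to 10G.
2G: tangent at (28, 12): λ = (3·28² + 1)/(2·12) ≡ 22/24. 24⁻¹ ≡ 17 (mod 37) since 24·17 = 408 ≡ 1, so λ ≡ 22·17 ≡ 4.
  x = λ² - 28 - 28 = 16 - 56 ≡ 34; y = λ·(28 - 34) - 12 ≡ 1. → (34, 1)
3G: (34, 1) + (28, 12). λ = (12 - 1)/(28 - 34) ≡ 11/31 mod 37. 31⁻¹ ≡ 6 (mod 37), so λ ≡ 29.
  x = λ² - 34 - 28 = 841 - 62 ≡ 2; y = λ·(34 - 2) - 1 ≡ 2. → (2, 2)
4G: (2, 2) + (28, 12). λ = (12 - 2)/(28 - 2) ≡ 10/26 mod 37. 26⁻¹ ≡ 10 (mod 37), so λ ≡ 26.
  x = λ² - 2 - 28 = 676 - 30 ≡ 17; y = λ·(2 - 17) - 2 ≡ 15. → (17, 15)
5G: (17, 15) + (28, 12). λ = (12 - 15)/(28 - 17) ≡ 34/11 mod 37. 11⁻¹ ≡ 27 (mod 37), so λ ≡ 30.
  x = λ² - 17 - 28 = 900 - 45 ≡ 4; y = λ·(17 - 4) - 15 ≡ 5. → (4, 5)
6G: (4, 5) + (28, 12). λ = (12 - 5)/(28 - 4) ≡ 7/24 mod 37. 24⁻¹ ≡ 17 (mod 37), so λ ≡ 8.
  x = λ² - 4 - 28 = 64 - 32 ≡ 32; y = λ·(4 - 32) - 5 ≡ 30. → (32, 30)
7G: (32, 30) + (28, 12). λ = (12 - 30)/(28 - 32) ≡ 19/33 mod 37. 33⁻¹ ≡ 9 (mod 37), so λ ≡ 23.
  x = λ² - 32 - 28 = 529 - 60 ≡ 25; y = λ·(32 - 25) - 30 ≡ 20. → (25, 20)
8G: (25, 20) + (28, 12). λ = (12 - 20)/(28 - 25) ≡ 29/3 mod 37. 3⁻¹ ≡ 25 (mod 37) since 3·25 = 75 ≡ 1, so λ ≡ 22.
  x = λ² - 25 - 28 = 484 - 53 ≡ 24; y = λ·(25 - 24) - 20 ≡ 2. → (24, 2)
9G: (24, 2) + (28, 12). λ = (12 - 2)/(28 - 24) ≡ 10/4 mod 37. 4⁻¹ ≡ 28 (mod 37), so λ ≡ 21.
  x = λ² - 24 - 28 = 441 - 52 ≡ 19; y = λ·(24 - 19) - 2 ≡ 29. → (19, 29)
10G: (19, 29) + (28, 12). λ = (12 - 29)/(28 - 19) ≡ 20/9 mod 37. 9⁻¹ ≡ 33 (mod 37), so λ ≡ 31.
  x = λ² - 19 - 28 = 961 - 47 ≡ 26; y = λ·(19 - 26) - 29 ≡ 13. → (26, 13)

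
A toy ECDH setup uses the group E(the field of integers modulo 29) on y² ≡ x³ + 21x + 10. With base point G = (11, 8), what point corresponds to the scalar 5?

(7, 6)

Double-and-add on 5 = (101)₂. Start with G = (11, 8) for the leading 1-bit.
double: tangent at (11, 8): λ = (3·11² + 21)/(2·8) ≡ 7/16. 16⁻¹ ≡ 20 (mod 29), so λ ≡ 7·20 ≡ 24.
  x = λ² - 11 - 11 = 576 - 22 ≡ 3; y = λ·(11 - 3) - 8 ≡ 10. → (3, 10)
double: tangent at (3, 10): λ = (3·3² + 21)/(2·10) ≡ 19/20. 20⁻¹ ≡ 16 (mod 29) since 20·16 = 320 ≡ 1, so λ ≡ 19·16 ≡ 14.
  x = λ² - 3 - 3 = 196 - 6 ≡ 16; y = λ·(3 - 16) - 10 ≡ 11. → (16, 11)
add G: (16, 11) + (11, 8). λ = (8 - 11)/(11 - 16) ≡ 26/24 mod 29. 24⁻¹ ≡ 23 (mod 29), so λ ≡ 18.
  x = λ² - 16 - 11 = 324 - 27 ≡ 7; y = λ·(16 - 7) - 11 ≡ 6. → (7, 6)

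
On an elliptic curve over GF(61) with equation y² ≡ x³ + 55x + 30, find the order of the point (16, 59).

5

2P: tangent at (16, 59): λ = (3·16² + 55)/(2·59) ≡ 30/57. 57⁻¹ ≡ 15 (mod 61), so λ ≡ 30·15 ≡ 23.
  x = λ² - 16 - 16 = 529 - 32 ≡ 9; y = λ·(16 - 9) - 59 ≡ 41. → (9, 41)
3P: (9, 41) + (16, 59). λ = (59 - 41)/(16 - 9) ≡ 18/7 mod 61. 7⁻¹ ≡ 35 (mod 61), so λ ≡ 20.
  x = λ² - 9 - 16 = 400 - 25 ≡ 9; y = λ·(9 - 9) - 41 ≡ 20. → (9, 20)
4P: (9, 20) + (16, 59). λ = (59 - 20)/(16 - 9) ≡ 39/7 mod 61. 7⁻¹ ≡ 35 (mod 61), so λ ≡ 23.
  x = λ² - 9 - 16 = 529 - 25 ≡ 16; y = λ·(9 - 16) - 20 ≡ 2. → (16, 2)
5P: (16, 2) + (16, 59): same x and y₁ ≡ -y₂, so the sum is O.
5P = O, so the order is 5.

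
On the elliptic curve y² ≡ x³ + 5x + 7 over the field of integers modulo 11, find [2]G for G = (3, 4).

tangent at (3, 4): λ = (3·3² + 5)/(2·4) ≡ 10/8. 8⁻¹ ≡ 7 (mod 11), so λ ≡ 10·7 ≡ 4.
  x = λ² - 3 - 3 = 16 - 6 ≡ 10; y = λ·(3 - 10) - 4 ≡ 1. → (10, 1)

(10, 1)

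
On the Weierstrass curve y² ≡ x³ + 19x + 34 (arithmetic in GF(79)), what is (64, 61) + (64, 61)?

tangent at (64, 61): λ = (3·64² + 19)/(2·61) ≡ 62/43. 43⁻¹ ≡ 68 (mod 79) since 43·68 = 2924 ≡ 1, so λ ≡ 62·68 ≡ 29.
  x = λ² - 64 - 64 = 841 - 128 ≡ 2; y = λ·(64 - 2) - 61 ≡ 78. → (2, 78)

(2, 78)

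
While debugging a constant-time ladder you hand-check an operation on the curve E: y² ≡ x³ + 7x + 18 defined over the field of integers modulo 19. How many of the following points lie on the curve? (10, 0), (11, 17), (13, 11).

1

(10, 0): 0² ≡ 0, rhs ≡ 5 → off.
(11, 17): 17² ≡ 4, rhs ≡ 1 → off.
(13, 11): 11² ≡ 7, rhs ≡ 7 → on.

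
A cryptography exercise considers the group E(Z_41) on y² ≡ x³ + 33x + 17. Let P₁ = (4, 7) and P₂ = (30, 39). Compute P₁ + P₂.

(4, 7) + (30, 39). λ = (39 - 7)/(30 - 4) ≡ 32/26 mod 41. 26⁻¹ ≡ 30 (mod 41) since 26·30 = 780 ≡ 1, so λ ≡ 17.
  x = λ² - 4 - 30 = 289 - 34 ≡ 9; y = λ·(4 - 9) - 7 ≡ 31. → (9, 31)

(9, 31)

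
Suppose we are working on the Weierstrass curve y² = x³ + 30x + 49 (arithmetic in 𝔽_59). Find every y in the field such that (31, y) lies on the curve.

none

x³ + 30x + 49 = 30770 ≡ 31 (mod 59).
31 is a non-residue mod 59; no y exists.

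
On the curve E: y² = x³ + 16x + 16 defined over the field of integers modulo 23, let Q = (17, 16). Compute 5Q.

(0, 19)

Repeated addition: build up to 5Q.
2Q: tangent at (17, 16): λ = (3·17² + 16)/(2·16) ≡ 9/9. 9⁻¹ ≡ 18 (mod 23), so λ ≡ 9·18 ≡ 1.
  x = λ² - 17 - 17 = 1 - 34 ≡ 13; y = λ·(17 - 13) - 16 ≡ 11. → (13, 11)
3Q: (13, 11) + (17, 16). λ = (16 - 11)/(17 - 13) ≡ 5/4 mod 23. 4⁻¹ ≡ 6 (mod 23) since 4·6 = 24 ≡ 1, so λ ≡ 7.
  x = λ² - 13 - 17 = 49 - 30 ≡ 19; y = λ·(13 - 19) - 11 ≡ 16. → (19, 16)
4Q: (19, 16) + (17, 16). λ = (16 - 16)/(17 - 19) ≡ 0/21 mod 23. 21⁻¹ ≡ 11 (mod 23) since 21·11 = 231 ≡ 1, so λ ≡ 0.
  x = λ² - 19 - 17 = 0 - 36 ≡ 10; y = λ·(19 - 10) - 16 ≡ 7. → (10, 7)
5Q: (10, 7) + (17, 16). λ = (16 - 7)/(17 - 10) ≡ 9/7 mod 23. 7⁻¹ ≡ 10 (mod 23) since 7·10 = 70 ≡ 1, so λ ≡ 21.
  x = λ² - 10 - 17 = 441 - 27 ≡ 0; y = λ·(10 - 0) - 7 ≡ 19. → (0, 19)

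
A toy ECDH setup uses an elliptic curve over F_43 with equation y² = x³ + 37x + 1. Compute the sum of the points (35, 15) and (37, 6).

(35, 15) + (37, 6). λ = (6 - 15)/(37 - 35) ≡ 34/2 mod 43. 2⁻¹ ≡ 22 (mod 43) since 2·22 = 44 ≡ 1, so λ ≡ 17.
  x = λ² - 35 - 37 = 289 - 72 ≡ 2; y = λ·(35 - 2) - 15 ≡ 30. → (2, 30)

(2, 30)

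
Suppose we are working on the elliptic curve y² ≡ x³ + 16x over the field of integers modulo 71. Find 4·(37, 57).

Write P = (37, 57).
Repeated addition: build up to 4P.
2P: tangent at (37, 57): λ = (3·37² + 16)/(2·57) ≡ 5/43. 43⁻¹ ≡ 38 (mod 71), so λ ≡ 5·38 ≡ 48.
  x = λ² - 37 - 37 = 2304 - 74 ≡ 29; y = λ·(37 - 29) - 57 ≡ 43. → (29, 43)
3P: (29, 43) + (37, 57). λ = (57 - 43)/(37 - 29) ≡ 14/8 mod 71. 8⁻¹ ≡ 9 (mod 71) since 8·9 = 72 ≡ 1, so λ ≡ 55.
  x = λ² - 29 - 37 = 3025 - 66 ≡ 48; y = λ·(29 - 48) - 43 ≡ 48. → (48, 48)
4P: (48, 48) + (37, 57). λ = (57 - 48)/(37 - 48) ≡ 9/60 mod 71. 60⁻¹ ≡ 58 (mod 71), so λ ≡ 25.
  x = λ² - 48 - 37 = 625 - 85 ≡ 43; y = λ·(48 - 43) - 48 ≡ 6. → (43, 6)

(43, 6)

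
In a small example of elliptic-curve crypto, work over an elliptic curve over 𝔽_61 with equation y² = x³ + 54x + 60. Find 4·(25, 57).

(7, 7)

Write G = (25, 57).
Double-and-add on 4 = (100)₂. Start with G = (25, 57) for the leading 1-bit.
double: tangent at (25, 57): λ = (3·25² + 54)/(2·57) ≡ 38/53. 53⁻¹ ≡ 38 (mod 61), so λ ≡ 38·38 ≡ 41.
  x = λ² - 25 - 25 = 1681 - 50 ≡ 45; y = λ·(25 - 45) - 57 ≡ 38. → (45, 38)
double: tangent at (45, 38): λ = (3·45² + 54)/(2·38) ≡ 29/15. 15⁻¹ ≡ 57 (mod 61), so λ ≡ 29·57 ≡ 6.
  x = λ² - 45 - 45 = 36 - 90 ≡ 7; y = λ·(45 - 7) - 38 ≡ 7. → (7, 7)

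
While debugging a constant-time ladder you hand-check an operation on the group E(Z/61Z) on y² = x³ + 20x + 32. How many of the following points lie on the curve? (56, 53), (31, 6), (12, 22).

0

(56, 53): 53² ≡ 3, rhs ≡ 51 → off.
(31, 6): 6² ≡ 36, rhs ≡ 4 → off.
(12, 22): 22² ≡ 57, rhs ≡ 48 → off.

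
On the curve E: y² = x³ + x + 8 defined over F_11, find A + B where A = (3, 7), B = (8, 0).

(9, 8)

(3, 7) + (8, 0). λ = (0 - 7)/(8 - 3) ≡ 4/5 mod 11. 5⁻¹ ≡ 9 (mod 11) since 5·9 = 45 ≡ 1, so λ ≡ 3.
  x = λ² - 3 - 8 = 9 - 11 ≡ 9; y = λ·(3 - 9) - 7 ≡ 8. → (9, 8)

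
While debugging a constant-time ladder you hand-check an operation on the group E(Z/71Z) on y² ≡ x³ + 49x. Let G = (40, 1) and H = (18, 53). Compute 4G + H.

First 4G:
Double-and-add on 4 = (100)₂. Start with G = (40, 1) for the leading 1-bit.
double: tangent at (40, 1): λ = (3·40² + 49)/(2·1) ≡ 21/2. 2⁻¹ ≡ 36 (mod 71), so λ ≡ 21·36 ≡ 46.
  x = λ² - 40 - 40 = 2116 - 80 ≡ 48; y = λ·(40 - 48) - 1 ≡ 57. → (48, 57)
double: tangent at (48, 57): λ = (3·48² + 49)/(2·57) ≡ 3/43. 43⁻¹ ≡ 38 (mod 71) since 43·38 = 1634 ≡ 1, so λ ≡ 3·38 ≡ 43.
  x = λ² - 48 - 48 = 1849 - 96 ≡ 49; y = λ·(48 - 49) - 57 ≡ 42. → (49, 42)
4G = (49, 42).
Finally 4G + H:
(49, 42) + (18, 53). λ = (53 - 42)/(18 - 49) ≡ 11/40 mod 71. 40⁻¹ ≡ 16 (mod 71) since 40·16 = 640 ≡ 1, so λ ≡ 34.
  x = λ² - 49 - 18 = 1156 - 67 ≡ 24; y = λ·(49 - 24) - 42 ≡ 27. → (24, 27)

(24, 27)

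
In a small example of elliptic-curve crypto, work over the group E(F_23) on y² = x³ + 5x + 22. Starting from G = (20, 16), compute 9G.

(16, 9)

Repeated addition: build up to 9G.
2G: tangent at (20, 16): λ = (3·20² + 5)/(2·16) ≡ 9/9. 9⁻¹ ≡ 18 (mod 23), so λ ≡ 9·18 ≡ 1.
  x = λ² - 20 - 20 = 1 - 40 ≡ 7; y = λ·(20 - 7) - 16 ≡ 20. → (7, 20)
3G: (7, 20) + (20, 16). λ = (16 - 20)/(20 - 7) ≡ 19/13 mod 23. 13⁻¹ ≡ 16 (mod 23), so λ ≡ 5.
  x = λ² - 7 - 20 = 25 - 27 ≡ 21; y = λ·(7 - 21) - 20 ≡ 2. → (21, 2)
4G: (21, 2) + (20, 16). λ = (16 - 2)/(20 - 21) ≡ 14/22 mod 23. 22⁻¹ ≡ 22 (mod 23) since 22·22 = 484 ≡ 1, so λ ≡ 9.
  x = λ² - 21 - 20 = 81 - 41 ≡ 17; y = λ·(21 - 17) - 2 ≡ 11. → (17, 11)
5G: (17, 11) + (20, 16). λ = (16 - 11)/(20 - 17) ≡ 5/3 mod 23. 3⁻¹ ≡ 8 (mod 23), so λ ≡ 17.
  x = λ² - 17 - 20 = 289 - 37 ≡ 22; y = λ·(17 - 22) - 11 ≡ 19. → (22, 19)
6G: (22, 19) + (20, 16). λ = (16 - 19)/(20 - 22) ≡ 20/21 mod 23. 21⁻¹ ≡ 11 (mod 23) since 21·11 = 231 ≡ 1, so λ ≡ 13.
  x = λ² - 22 - 20 = 169 - 42 ≡ 12; y = λ·(22 - 12) - 19 ≡ 19. → (12, 19)
7G: (12, 19) + (20, 16). λ = (16 - 19)/(20 - 12) ≡ 20/8 mod 23. 8⁻¹ ≡ 3 (mod 23) since 8·3 = 24 ≡ 1, so λ ≡ 14.
  x = λ² - 12 - 20 = 196 - 32 ≡ 3; y = λ·(12 - 3) - 19 ≡ 15. → (3, 15)
8G: (3, 15) + (20, 16). λ = (16 - 15)/(20 - 3) ≡ 1/17 mod 23. 17⁻¹ ≡ 19 (mod 23) since 17·19 = 323 ≡ 1, so λ ≡ 19.
  x = λ² - 3 - 20 = 361 - 23 ≡ 16; y = λ·(3 - 16) - 15 ≡ 14. → (16, 14)
9G: (16, 14) + (20, 16). λ = (16 - 14)/(20 - 16) ≡ 2/4 mod 23. 4⁻¹ ≡ 6 (mod 23) since 4·6 = 24 ≡ 1, so λ ≡ 12.
  x = λ² - 16 - 20 = 144 - 36 ≡ 16; y = λ·(16 - 16) - 14 ≡ 9. → (16, 9)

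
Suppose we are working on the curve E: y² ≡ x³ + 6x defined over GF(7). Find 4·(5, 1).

O

Write P = (5, 1).
Repeated addition: build up to 4P.
2P: tangent at (5, 1): λ = (3·5² + 6)/(2·1) ≡ 4/2. 2⁻¹ ≡ 4 (mod 7) since 2·4 = 8 ≡ 1, so λ ≡ 4·4 ≡ 2.
  x = λ² - 5 - 5 = 4 - 10 ≡ 1; y = λ·(5 - 1) - 1 ≡ 0. → (1, 0)
3P: (1, 0) + (5, 1). λ = (1 - 0)/(5 - 1) ≡ 1/4 mod 7. 4⁻¹ ≡ 2 (mod 7) since 4·2 = 8 ≡ 1, so λ ≡ 2.
  x = λ² - 1 - 5 = 4 - 6 ≡ 5; y = λ·(1 - 5) - 0 ≡ 6. → (5, 6)
4P: (5, 6) + (5, 1): same x and y₁ ≡ -y₂, so the sum is O.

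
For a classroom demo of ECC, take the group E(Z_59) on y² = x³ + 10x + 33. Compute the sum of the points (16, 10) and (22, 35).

(16, 10) + (22, 35). λ = (35 - 10)/(22 - 16) ≡ 25/6 mod 59. 6⁻¹ ≡ 10 (mod 59) since 6·10 = 60 ≡ 1, so λ ≡ 14.
  x = λ² - 16 - 22 = 196 - 38 ≡ 40; y = λ·(16 - 40) - 10 ≡ 8. → (40, 8)

(40, 8)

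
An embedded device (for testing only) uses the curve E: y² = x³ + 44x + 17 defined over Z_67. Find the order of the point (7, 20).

2P: tangent at (7, 20): λ = (3·7² + 44)/(2·20) ≡ 57/40. 40⁻¹ ≡ 62 (mod 67), so λ ≡ 57·62 ≡ 50.
  x = λ² - 7 - 7 = 2500 - 14 ≡ 7; y = λ·(7 - 7) - 20 ≡ 47. → (7, 47)
3P: (7, 47) + (7, 20): same x and y₁ ≡ -y₂, so the sum is O.
3P = O, so the order is 3.

3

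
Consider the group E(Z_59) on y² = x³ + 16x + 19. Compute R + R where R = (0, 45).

tangent at (0, 45): λ = (3·0² + 16)/(2·45) ≡ 16/31. 31⁻¹ ≡ 40 (mod 59), so λ ≡ 16·40 ≡ 50.
  x = λ² - 0 - 0 = 2500 - 0 ≡ 22; y = λ·(0 - 22) - 45 ≡ 35. → (22, 35)

(22, 35)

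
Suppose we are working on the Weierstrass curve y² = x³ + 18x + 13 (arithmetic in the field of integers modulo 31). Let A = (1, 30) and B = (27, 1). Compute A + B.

(1, 30) + (27, 1). λ = (1 - 30)/(27 - 1) ≡ 2/26 mod 31. 26⁻¹ ≡ 6 (mod 31) since 26·6 = 156 ≡ 1, so λ ≡ 12.
  x = λ² - 1 - 27 = 144 - 28 ≡ 23; y = λ·(1 - 23) - 30 ≡ 16. → (23, 16)

(23, 16)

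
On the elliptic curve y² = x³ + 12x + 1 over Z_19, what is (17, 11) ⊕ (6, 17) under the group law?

(12, 7)

(17, 11) + (6, 17). λ = (17 - 11)/(6 - 17) ≡ 6/8 mod 19. 8⁻¹ ≡ 12 (mod 19) since 8·12 = 96 ≡ 1, so λ ≡ 15.
  x = λ² - 17 - 6 = 225 - 23 ≡ 12; y = λ·(17 - 12) - 11 ≡ 7. → (12, 7)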